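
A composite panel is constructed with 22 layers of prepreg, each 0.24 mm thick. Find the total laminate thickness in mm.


h = n * t_ply = 22 * 0.24 = 5.28 mm

5.28 mm


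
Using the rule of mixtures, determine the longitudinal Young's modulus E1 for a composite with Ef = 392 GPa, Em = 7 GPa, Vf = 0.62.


E1 = Ef*Vf + Em*(1-Vf) = 392*0.62 + 7*0.38 = 245.7 GPa

245.7 GPa


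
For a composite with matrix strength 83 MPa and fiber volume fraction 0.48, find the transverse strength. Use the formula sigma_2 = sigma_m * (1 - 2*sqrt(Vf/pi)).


factor = 1 - 2*sqrt(0.48/pi) = 0.2182
sigma_2 = 83 * 0.2182 = 18.11 MPa

18.11 MPa


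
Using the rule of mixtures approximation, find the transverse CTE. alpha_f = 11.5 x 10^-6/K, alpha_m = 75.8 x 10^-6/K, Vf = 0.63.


alpha_2 = alpha_f*Vf + alpha_m*(1-Vf) = 11.5*0.63 + 75.8*0.37 = 35.3 x 10^-6/K

35.3 x 10^-6/K


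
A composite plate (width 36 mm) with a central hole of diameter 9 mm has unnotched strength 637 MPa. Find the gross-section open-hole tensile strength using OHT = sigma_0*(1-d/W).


OHT = sigma_0*(1-d/W) = 637*(1-9/36) = 477.8 MPa

477.8 MPa


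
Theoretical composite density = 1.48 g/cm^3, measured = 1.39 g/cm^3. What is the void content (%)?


Void% = (rho_theo - rho_actual)/rho_theo * 100 = (1.48 - 1.39)/1.48 * 100 = 6.08%

6.08%


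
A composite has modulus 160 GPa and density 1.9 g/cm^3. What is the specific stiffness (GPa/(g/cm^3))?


Specific stiffness = E/rho = 160/1.9 = 84.2 GPa/(g/cm^3)

84.2 GPa/(g/cm^3)


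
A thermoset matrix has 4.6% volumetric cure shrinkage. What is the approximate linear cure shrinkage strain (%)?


Linear shrinkage ≈ vol_shrink/3 = 4.6/3 = 1.533%

1.533%


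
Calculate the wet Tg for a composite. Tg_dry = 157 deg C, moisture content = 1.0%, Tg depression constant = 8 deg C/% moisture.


Tg_wet = Tg_dry - k*moisture = 157 - 8*1.0 = 149.0 deg C

149.0 deg C


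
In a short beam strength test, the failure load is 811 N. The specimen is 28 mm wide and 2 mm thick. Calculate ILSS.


ILSS = 3F/(4bh) = 3*811/(4*28*2) = 10.86 MPa

10.86 MPa


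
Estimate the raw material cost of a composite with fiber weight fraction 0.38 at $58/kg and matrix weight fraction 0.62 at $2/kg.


Cost = cost_f*Wf + cost_m*Wm = 58*0.38 + 2*0.62 = $23.28/kg

$23.28/kg


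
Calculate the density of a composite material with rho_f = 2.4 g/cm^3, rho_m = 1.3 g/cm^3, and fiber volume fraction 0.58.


rho_c = rho_f*Vf + rho_m*(1-Vf) = 2.4*0.58 + 1.3*0.42 = 1.938 g/cm^3

1.938 g/cm^3


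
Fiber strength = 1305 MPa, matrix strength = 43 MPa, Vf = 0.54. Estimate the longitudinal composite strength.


sigma_1 = sigma_f*Vf + sigma_m*(1-Vf) = 1305*0.54 + 43*0.46 = 724.5 MPa

724.5 MPa


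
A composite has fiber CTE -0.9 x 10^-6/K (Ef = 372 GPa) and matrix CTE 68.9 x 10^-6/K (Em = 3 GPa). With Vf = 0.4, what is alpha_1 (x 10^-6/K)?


E1 = Ef*Vf + Em*(1-Vf) = 150.6
alpha_1 = (alpha_f*Ef*Vf + alpha_m*Em*(1-Vf))/E1 = -0.07 x 10^-6/K

-0.07 x 10^-6/K


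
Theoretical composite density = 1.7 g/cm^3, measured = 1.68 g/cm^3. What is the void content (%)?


Void% = (rho_theo - rho_actual)/rho_theo * 100 = (1.7 - 1.68)/1.7 * 100 = 1.18%

1.18%


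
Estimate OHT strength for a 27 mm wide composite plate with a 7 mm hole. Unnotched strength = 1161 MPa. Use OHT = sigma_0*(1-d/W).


OHT = sigma_0*(1-d/W) = 1161*(1-7/27) = 860.0 MPa

860.0 MPa


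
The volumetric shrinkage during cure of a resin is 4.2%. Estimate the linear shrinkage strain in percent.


Linear shrinkage ≈ vol_shrink/3 = 4.2/3 = 1.4%

1.4%


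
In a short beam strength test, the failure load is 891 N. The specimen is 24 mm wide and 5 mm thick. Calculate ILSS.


ILSS = 3F/(4bh) = 3*891/(4*24*5) = 5.57 MPa

5.57 MPa


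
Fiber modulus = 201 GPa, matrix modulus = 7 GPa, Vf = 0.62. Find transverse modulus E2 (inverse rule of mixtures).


1/E2 = Vf/Ef + (1-Vf)/Em = 0.62/201 + 0.38/7
E2 = 17.43 GPa

17.43 GPa


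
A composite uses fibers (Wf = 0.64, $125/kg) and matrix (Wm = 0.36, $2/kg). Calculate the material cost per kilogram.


Cost = cost_f*Wf + cost_m*Wm = 125*0.64 + 2*0.36 = $80.72/kg

$80.72/kg


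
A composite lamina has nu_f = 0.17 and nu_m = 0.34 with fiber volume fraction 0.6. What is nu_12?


nu_12 = nu_f*Vf + nu_m*(1-Vf) = 0.17*0.6 + 0.34*0.4 = 0.238

0.238


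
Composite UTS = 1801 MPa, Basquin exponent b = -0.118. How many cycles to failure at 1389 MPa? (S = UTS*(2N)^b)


N = 0.5 * (S/UTS)^(1/b) = 0.5 * (1389/1801)^(1/-0.118) = 4.5186 cycles

4.5186 cycles


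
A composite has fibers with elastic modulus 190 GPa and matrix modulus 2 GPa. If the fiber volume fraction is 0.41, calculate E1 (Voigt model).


E1 = Ef*Vf + Em*(1-Vf) = 190*0.41 + 2*0.59 = 79.08 GPa

79.08 GPa


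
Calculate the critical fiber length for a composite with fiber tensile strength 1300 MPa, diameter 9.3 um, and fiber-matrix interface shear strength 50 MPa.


Lc = sigma_f * d / (2 * tau_i) = 1300 * 9.3 / (2 * 50) = 120.9 um

120.9 um


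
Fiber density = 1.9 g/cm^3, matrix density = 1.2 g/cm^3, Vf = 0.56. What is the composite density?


rho_c = rho_f*Vf + rho_m*(1-Vf) = 1.9*0.56 + 1.2*0.44 = 1.592 g/cm^3

1.592 g/cm^3


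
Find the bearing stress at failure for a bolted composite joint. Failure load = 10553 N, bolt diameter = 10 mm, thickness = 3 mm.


sigma_br = F/(d*h) = 10553/(10*3) = 351.8 MPa

351.8 MPa


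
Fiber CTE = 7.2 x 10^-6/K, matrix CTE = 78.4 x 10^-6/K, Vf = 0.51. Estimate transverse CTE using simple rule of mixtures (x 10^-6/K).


alpha_2 = alpha_f*Vf + alpha_m*(1-Vf) = 7.2*0.51 + 78.4*0.49 = 42.1 x 10^-6/K

42.1 x 10^-6/K


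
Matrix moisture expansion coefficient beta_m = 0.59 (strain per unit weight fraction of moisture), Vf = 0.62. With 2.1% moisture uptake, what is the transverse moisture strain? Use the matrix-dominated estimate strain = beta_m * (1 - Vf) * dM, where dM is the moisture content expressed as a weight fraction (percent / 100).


dM = 2.1/100 = 0.021
strain = beta_m * (1-Vf) * dM = 0.59 * 0.38 * 0.021 = 0.0047082

0.0047082


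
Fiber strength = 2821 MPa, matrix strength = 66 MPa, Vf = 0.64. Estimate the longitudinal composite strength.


sigma_1 = sigma_f*Vf + sigma_m*(1-Vf) = 2821*0.64 + 66*0.36 = 1829.2 MPa

1829.2 MPa


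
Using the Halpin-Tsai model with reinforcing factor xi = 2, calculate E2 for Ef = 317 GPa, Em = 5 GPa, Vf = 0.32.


eta = (Ef/Em - 1)/(Ef/Em + xi) = (63.4 - 1)/(63.4 + 2) = 0.9541
E2 = Em*(1+xi*eta*Vf)/(1-eta*Vf) = 11.59 GPa

11.59 GPa


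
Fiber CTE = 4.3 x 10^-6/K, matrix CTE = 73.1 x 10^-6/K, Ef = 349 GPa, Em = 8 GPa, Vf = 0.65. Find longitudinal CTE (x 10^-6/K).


E1 = Ef*Vf + Em*(1-Vf) = 229.65
alpha_1 = (alpha_f*Ef*Vf + alpha_m*Em*(1-Vf))/E1 = 5.14 x 10^-6/K

5.14 x 10^-6/K


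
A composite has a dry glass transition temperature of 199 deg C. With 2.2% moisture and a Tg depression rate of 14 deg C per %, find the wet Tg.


Tg_wet = Tg_dry - k*moisture = 199 - 14*2.2 = 168.2 deg C

168.2 deg C


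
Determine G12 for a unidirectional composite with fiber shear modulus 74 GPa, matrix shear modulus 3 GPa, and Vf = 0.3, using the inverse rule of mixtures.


1/G12 = Vf/Gf + (1-Vf)/Gm = 0.3/74 + 0.7/3
G12 = 4.21 GPa

4.21 GPa


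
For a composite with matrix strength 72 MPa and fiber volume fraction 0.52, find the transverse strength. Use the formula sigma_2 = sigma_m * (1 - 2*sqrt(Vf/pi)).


factor = 1 - 2*sqrt(0.52/pi) = 0.1863
sigma_2 = 72 * 0.1863 = 13.41 MPa

13.41 MPa


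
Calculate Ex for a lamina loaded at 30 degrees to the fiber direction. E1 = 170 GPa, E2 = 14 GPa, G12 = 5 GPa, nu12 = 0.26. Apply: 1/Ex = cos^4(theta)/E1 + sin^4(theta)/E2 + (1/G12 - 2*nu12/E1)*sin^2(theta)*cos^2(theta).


cos^4(30) = 0.5625, sin^4(30) = 0.0625, sin^2(30)*cos^2(30) = 0.1875
1/G12 - 2*nu12/E1 = 1/5 - 2*0.26/170 = 0.196941 GPa^-1
1/Ex = 0.5625/170 + 0.0625/14 + 0.196941*0.1875 = 0.0446996 GPa^-1
Ex = 22.37 GPa

22.37 GPa


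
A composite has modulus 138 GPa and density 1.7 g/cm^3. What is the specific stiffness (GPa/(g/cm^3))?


Specific stiffness = E/rho = 138/1.7 = 81.2 GPa/(g/cm^3)

81.2 GPa/(g/cm^3)


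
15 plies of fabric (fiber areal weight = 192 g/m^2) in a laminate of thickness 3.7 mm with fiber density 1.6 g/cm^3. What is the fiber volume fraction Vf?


Vf = n * FAW / (rho_f * h * 1000) = 15 * 192 / (1.6 * 3.7 * 1000) = 0.4865

0.4865


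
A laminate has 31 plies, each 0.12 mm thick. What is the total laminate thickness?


h = n * t_ply = 31 * 0.12 = 3.72 mm

3.72 mm


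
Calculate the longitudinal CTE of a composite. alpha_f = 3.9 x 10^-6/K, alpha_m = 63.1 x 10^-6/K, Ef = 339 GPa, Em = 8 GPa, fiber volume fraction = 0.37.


E1 = Ef*Vf + Em*(1-Vf) = 130.47
alpha_1 = (alpha_f*Ef*Vf + alpha_m*Em*(1-Vf))/E1 = 6.19 x 10^-6/K

6.19 x 10^-6/K


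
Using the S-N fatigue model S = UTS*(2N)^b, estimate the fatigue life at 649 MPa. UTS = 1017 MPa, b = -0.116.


N = 0.5 * (S/UTS)^(1/b) = 0.5 * (649/1017)^(1/-0.116) = 24.0249 cycles

24.0249 cycles


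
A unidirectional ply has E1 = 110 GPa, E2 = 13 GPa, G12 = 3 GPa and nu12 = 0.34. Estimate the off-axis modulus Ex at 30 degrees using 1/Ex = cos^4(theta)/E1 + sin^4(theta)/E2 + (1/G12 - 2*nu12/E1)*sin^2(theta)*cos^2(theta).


cos^4(30) = 0.5625, sin^4(30) = 0.0625, sin^2(30)*cos^2(30) = 0.1875
1/G12 - 2*nu12/E1 = 1/3 - 2*0.34/110 = 0.327152 GPa^-1
1/Ex = 0.5625/110 + 0.0625/13 + 0.327152*0.1875 = 0.0712622 GPa^-1
Ex = 14.03 GPa

14.03 GPa


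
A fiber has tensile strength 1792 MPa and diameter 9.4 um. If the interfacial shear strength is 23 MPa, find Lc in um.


Lc = sigma_f * d / (2 * tau_i) = 1792 * 9.4 / (2 * 23) = 366.2 um

366.2 um


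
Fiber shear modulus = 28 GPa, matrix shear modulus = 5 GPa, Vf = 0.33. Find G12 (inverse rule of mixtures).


1/G12 = Vf/Gf + (1-Vf)/Gm = 0.33/28 + 0.67/5
G12 = 6.86 GPa

6.86 GPa


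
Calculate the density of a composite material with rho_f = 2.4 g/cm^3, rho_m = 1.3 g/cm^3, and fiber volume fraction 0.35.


rho_c = rho_f*Vf + rho_m*(1-Vf) = 2.4*0.35 + 1.3*0.65 = 1.685 g/cm^3

1.685 g/cm^3


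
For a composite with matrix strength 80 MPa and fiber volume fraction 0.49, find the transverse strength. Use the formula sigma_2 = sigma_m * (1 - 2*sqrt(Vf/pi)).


factor = 1 - 2*sqrt(0.49/pi) = 0.2101
sigma_2 = 80 * 0.2101 = 16.81 MPa

16.81 MPa


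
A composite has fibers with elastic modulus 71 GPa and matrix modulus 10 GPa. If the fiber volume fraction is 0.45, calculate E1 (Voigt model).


E1 = Ef*Vf + Em*(1-Vf) = 71*0.45 + 10*0.55 = 37.45 GPa

37.45 GPa


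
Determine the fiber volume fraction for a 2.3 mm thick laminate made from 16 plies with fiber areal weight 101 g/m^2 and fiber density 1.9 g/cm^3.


Vf = n * FAW / (rho_f * h * 1000) = 16 * 101 / (1.9 * 2.3 * 1000) = 0.3698

0.3698


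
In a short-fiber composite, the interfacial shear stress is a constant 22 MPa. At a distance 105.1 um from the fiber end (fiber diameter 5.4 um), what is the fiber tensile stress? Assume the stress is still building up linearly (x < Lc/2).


Force balance: sigma_f * (pi*d^2/4) = tau * (pi*d) * x  ->  sigma_f = 4 * tau * x / d
sigma_f = 4 * 22 * 105.1 / 5.4 = 1712.7 MPa

1712.7 MPa


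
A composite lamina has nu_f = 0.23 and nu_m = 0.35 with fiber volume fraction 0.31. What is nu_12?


nu_12 = nu_f*Vf + nu_m*(1-Vf) = 0.23*0.31 + 0.35*0.69 = 0.3128

0.3128


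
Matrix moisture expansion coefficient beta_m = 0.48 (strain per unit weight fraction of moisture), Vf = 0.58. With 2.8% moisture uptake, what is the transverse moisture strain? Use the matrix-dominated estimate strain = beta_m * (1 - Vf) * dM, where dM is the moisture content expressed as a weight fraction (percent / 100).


dM = 2.8/100 = 0.028
strain = beta_m * (1-Vf) * dM = 0.48 * 0.42 * 0.028 = 0.0056448

0.0056448


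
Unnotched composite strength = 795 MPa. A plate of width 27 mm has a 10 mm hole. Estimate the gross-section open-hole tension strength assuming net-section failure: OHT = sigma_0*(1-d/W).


OHT = sigma_0*(1-d/W) = 795*(1-10/27) = 500.6 MPa

500.6 MPa


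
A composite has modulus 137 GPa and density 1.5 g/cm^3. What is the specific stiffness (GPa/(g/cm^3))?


Specific stiffness = E/rho = 137/1.5 = 91.3 GPa/(g/cm^3)

91.3 GPa/(g/cm^3)


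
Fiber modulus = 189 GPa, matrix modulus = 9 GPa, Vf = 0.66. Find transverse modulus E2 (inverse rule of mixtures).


1/E2 = Vf/Ef + (1-Vf)/Em = 0.66/189 + 0.34/9
E2 = 24.23 GPa

24.23 GPa


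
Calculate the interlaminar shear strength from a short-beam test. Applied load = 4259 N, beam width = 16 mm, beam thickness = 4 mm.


ILSS = 3F/(4bh) = 3*4259/(4*16*4) = 49.91 MPa

49.91 MPa


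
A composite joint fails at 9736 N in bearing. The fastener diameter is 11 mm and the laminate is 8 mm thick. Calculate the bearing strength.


sigma_br = F/(d*h) = 9736/(11*8) = 110.6 MPa

110.6 MPa


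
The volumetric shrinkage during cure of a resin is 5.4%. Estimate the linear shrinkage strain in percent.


Linear shrinkage ≈ vol_shrink/3 = 5.4/3 = 1.8%

1.8%


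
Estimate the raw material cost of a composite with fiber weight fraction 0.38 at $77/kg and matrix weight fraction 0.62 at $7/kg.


Cost = cost_f*Wf + cost_m*Wm = 77*0.38 + 7*0.62 = $33.6/kg

$33.6/kg


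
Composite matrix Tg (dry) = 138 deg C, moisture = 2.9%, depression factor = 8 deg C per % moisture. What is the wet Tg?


Tg_wet = Tg_dry - k*moisture = 138 - 8*2.9 = 114.8 deg C

114.8 deg C


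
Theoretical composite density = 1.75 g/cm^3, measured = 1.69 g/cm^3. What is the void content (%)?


Void% = (rho_theo - rho_actual)/rho_theo * 100 = (1.75 - 1.69)/1.75 * 100 = 3.43%

3.43%


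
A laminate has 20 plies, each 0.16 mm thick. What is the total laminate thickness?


h = n * t_ply = 20 * 0.16 = 3.2 mm

3.2 mm


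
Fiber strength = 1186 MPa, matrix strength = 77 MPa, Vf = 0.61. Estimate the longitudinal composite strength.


sigma_1 = sigma_f*Vf + sigma_m*(1-Vf) = 1186*0.61 + 77*0.39 = 753.5 MPa

753.5 MPa


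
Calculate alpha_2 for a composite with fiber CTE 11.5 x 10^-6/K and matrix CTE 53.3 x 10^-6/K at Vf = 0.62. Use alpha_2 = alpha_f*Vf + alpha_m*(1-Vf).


alpha_2 = alpha_f*Vf + alpha_m*(1-Vf) = 11.5*0.62 + 53.3*0.38 = 27.4 x 10^-6/K

27.4 x 10^-6/K


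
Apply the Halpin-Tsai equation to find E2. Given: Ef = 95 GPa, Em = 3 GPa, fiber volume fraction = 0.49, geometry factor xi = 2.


eta = (Ef/Em - 1)/(Ef/Em + xi) = (31.6667 - 1)/(31.6667 + 2) = 0.9109
E2 = Em*(1+xi*eta*Vf)/(1-eta*Vf) = 10.26 GPa

10.26 GPa


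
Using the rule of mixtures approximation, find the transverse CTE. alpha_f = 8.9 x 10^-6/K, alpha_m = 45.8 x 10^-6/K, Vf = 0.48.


alpha_2 = alpha_f*Vf + alpha_m*(1-Vf) = 8.9*0.48 + 45.8*0.52 = 28.1 x 10^-6/K

28.1 x 10^-6/K


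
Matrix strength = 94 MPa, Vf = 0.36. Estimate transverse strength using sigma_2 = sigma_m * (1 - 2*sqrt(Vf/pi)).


factor = 1 - 2*sqrt(0.36/pi) = 0.323
sigma_2 = 94 * 0.323 = 30.36 MPa

30.36 MPa


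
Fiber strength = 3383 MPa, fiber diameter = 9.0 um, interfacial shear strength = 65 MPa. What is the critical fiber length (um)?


Lc = sigma_f * d / (2 * tau_i) = 3383 * 9.0 / (2 * 65) = 234.2 um

234.2 um


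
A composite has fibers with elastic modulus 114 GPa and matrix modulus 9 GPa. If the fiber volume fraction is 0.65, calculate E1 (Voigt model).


E1 = Ef*Vf + Em*(1-Vf) = 114*0.65 + 9*0.35 = 77.25 GPa

77.25 GPa


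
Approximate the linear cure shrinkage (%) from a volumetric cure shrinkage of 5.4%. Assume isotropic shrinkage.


Linear shrinkage ≈ vol_shrink/3 = 5.4/3 = 1.8%

1.8%


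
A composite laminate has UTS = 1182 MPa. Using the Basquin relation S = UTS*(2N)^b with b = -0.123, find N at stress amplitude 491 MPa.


N = 0.5 * (S/UTS)^(1/b) = 0.5 * (491/1182)^(1/-0.123) = 632.2496 cycles

632.2496 cycles


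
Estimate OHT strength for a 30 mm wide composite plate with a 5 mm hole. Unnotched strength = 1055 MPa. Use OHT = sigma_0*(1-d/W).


OHT = sigma_0*(1-d/W) = 1055*(1-5/30) = 879.2 MPa

879.2 MPa


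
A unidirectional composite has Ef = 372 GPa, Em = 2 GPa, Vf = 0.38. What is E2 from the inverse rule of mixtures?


1/E2 = Vf/Ef + (1-Vf)/Em = 0.38/372 + 0.62/2
E2 = 3.22 GPa

3.22 GPa


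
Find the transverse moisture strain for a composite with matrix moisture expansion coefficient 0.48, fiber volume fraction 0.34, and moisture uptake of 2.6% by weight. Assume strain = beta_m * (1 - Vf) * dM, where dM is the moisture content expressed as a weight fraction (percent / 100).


dM = 2.6/100 = 0.026
strain = beta_m * (1-Vf) * dM = 0.48 * 0.66 * 0.026 = 0.0082368

0.0082368


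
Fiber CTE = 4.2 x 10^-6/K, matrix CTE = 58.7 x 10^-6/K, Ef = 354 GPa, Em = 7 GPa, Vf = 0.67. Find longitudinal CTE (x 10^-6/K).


E1 = Ef*Vf + Em*(1-Vf) = 239.49
alpha_1 = (alpha_f*Ef*Vf + alpha_m*Em*(1-Vf))/E1 = 4.73 x 10^-6/K

4.73 x 10^-6/K


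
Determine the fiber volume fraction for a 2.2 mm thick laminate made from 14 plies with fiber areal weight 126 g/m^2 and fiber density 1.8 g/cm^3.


Vf = n * FAW / (rho_f * h * 1000) = 14 * 126 / (1.8 * 2.2 * 1000) = 0.4455

0.4455


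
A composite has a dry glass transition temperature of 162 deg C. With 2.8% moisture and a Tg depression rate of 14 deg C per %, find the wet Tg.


Tg_wet = Tg_dry - k*moisture = 162 - 14*2.8 = 122.8 deg C

122.8 deg C


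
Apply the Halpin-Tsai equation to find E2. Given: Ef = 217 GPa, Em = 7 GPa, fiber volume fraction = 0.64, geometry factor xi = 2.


eta = (Ef/Em - 1)/(Ef/Em + xi) = (31.0 - 1)/(31.0 + 2) = 0.9091
E2 = Em*(1+xi*eta*Vf)/(1-eta*Vf) = 36.22 GPa

36.22 GPa


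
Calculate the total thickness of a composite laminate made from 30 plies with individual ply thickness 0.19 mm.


h = n * t_ply = 30 * 0.19 = 5.7 mm

5.7 mm


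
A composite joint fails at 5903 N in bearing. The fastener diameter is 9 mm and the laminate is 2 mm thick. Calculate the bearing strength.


sigma_br = F/(d*h) = 5903/(9*2) = 327.9 MPa

327.9 MPa


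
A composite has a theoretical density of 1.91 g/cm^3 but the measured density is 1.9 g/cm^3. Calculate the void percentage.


Void% = (rho_theo - rho_actual)/rho_theo * 100 = (1.91 - 1.9)/1.91 * 100 = 0.52%

0.52%


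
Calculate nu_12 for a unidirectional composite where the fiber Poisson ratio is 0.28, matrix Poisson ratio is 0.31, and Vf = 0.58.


nu_12 = nu_f*Vf + nu_m*(1-Vf) = 0.28*0.58 + 0.31*0.42 = 0.2926

0.2926


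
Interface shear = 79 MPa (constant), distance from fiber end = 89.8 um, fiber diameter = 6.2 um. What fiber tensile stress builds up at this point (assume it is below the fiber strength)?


Force balance: sigma_f * (pi*d^2/4) = tau * (pi*d) * x  ->  sigma_f = 4 * tau * x / d
sigma_f = 4 * 79 * 89.8 / 6.2 = 4576.9 MPa

4576.9 MPa


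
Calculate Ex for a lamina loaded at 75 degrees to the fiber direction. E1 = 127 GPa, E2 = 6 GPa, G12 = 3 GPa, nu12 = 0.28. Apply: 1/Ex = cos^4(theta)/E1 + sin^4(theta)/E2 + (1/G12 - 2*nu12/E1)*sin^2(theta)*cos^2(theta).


cos^4(75) = 0.004487, sin^4(75) = 0.870513, sin^2(75)*cos^2(75) = 0.0625
1/G12 - 2*nu12/E1 = 1/3 - 2*0.28/127 = 0.328924 GPa^-1
1/Ex = 0.004487/127 + 0.870513/6 + 0.328924*0.0625 = 0.1656785 GPa^-1
Ex = 6.04 GPa

6.04 GPa


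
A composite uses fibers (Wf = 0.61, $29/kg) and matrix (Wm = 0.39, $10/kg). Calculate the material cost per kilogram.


Cost = cost_f*Wf + cost_m*Wm = 29*0.61 + 10*0.39 = $21.59/kg

$21.59/kg


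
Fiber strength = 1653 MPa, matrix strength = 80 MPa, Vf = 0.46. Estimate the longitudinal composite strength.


sigma_1 = sigma_f*Vf + sigma_m*(1-Vf) = 1653*0.46 + 80*0.54 = 803.6 MPa

803.6 MPa


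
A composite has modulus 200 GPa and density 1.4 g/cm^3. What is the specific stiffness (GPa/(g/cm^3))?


Specific stiffness = E/rho = 200/1.4 = 142.9 GPa/(g/cm^3)

142.9 GPa/(g/cm^3)


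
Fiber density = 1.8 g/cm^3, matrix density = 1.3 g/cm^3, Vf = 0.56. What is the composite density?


rho_c = rho_f*Vf + rho_m*(1-Vf) = 1.8*0.56 + 1.3*0.44 = 1.58 g/cm^3

1.58 g/cm^3


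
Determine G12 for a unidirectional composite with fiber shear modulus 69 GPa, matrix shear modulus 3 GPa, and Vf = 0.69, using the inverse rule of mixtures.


1/G12 = Vf/Gf + (1-Vf)/Gm = 0.69/69 + 0.31/3
G12 = 8.82 GPa

8.82 GPa


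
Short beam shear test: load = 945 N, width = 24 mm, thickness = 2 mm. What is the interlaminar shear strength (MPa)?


ILSS = 3F/(4bh) = 3*945/(4*24*2) = 14.77 MPa

14.77 MPa


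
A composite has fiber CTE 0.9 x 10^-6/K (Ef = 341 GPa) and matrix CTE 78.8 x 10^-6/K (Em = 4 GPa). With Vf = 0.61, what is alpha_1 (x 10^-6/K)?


E1 = Ef*Vf + Em*(1-Vf) = 209.57
alpha_1 = (alpha_f*Ef*Vf + alpha_m*Em*(1-Vf))/E1 = 1.48 x 10^-6/K

1.48 x 10^-6/K


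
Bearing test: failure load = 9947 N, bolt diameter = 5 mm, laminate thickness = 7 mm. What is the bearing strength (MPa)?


sigma_br = F/(d*h) = 9947/(5*7) = 284.2 MPa

284.2 MPa


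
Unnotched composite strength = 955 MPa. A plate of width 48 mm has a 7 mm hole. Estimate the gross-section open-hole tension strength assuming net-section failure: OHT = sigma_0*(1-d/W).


OHT = sigma_0*(1-d/W) = 955*(1-7/48) = 815.7 MPa

815.7 MPa


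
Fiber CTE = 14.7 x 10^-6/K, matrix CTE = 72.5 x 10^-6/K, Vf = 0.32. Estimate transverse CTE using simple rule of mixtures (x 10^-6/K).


alpha_2 = alpha_f*Vf + alpha_m*(1-Vf) = 14.7*0.32 + 72.5*0.68 = 54.0 x 10^-6/K

54.0 x 10^-6/K


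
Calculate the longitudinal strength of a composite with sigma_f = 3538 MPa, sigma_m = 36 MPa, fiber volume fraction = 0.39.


sigma_1 = sigma_f*Vf + sigma_m*(1-Vf) = 3538*0.39 + 36*0.61 = 1401.8 MPa

1401.8 MPa


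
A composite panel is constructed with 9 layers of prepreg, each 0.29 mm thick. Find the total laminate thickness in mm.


h = n * t_ply = 9 * 0.29 = 2.61 mm

2.61 mm


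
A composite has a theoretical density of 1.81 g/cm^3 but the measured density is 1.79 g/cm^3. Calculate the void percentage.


Void% = (rho_theo - rho_actual)/rho_theo * 100 = (1.81 - 1.79)/1.81 * 100 = 1.1%

1.1%


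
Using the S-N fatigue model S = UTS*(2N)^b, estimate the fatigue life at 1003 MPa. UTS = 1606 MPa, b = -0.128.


N = 0.5 * (S/UTS)^(1/b) = 0.5 * (1003/1606)^(1/-0.128) = 19.7785 cycles

19.7785 cycles


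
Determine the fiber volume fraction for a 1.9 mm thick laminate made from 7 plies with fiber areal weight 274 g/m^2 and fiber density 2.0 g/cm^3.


Vf = n * FAW / (rho_f * h * 1000) = 7 * 274 / (2.0 * 1.9 * 1000) = 0.5047

0.5047


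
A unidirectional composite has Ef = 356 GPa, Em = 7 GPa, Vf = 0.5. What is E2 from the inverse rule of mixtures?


1/E2 = Vf/Ef + (1-Vf)/Em = 0.5/356 + 0.5/7
E2 = 13.73 GPa

13.73 GPa


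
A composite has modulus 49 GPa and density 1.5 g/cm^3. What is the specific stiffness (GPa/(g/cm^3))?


Specific stiffness = E/rho = 49/1.5 = 32.7 GPa/(g/cm^3)

32.7 GPa/(g/cm^3)


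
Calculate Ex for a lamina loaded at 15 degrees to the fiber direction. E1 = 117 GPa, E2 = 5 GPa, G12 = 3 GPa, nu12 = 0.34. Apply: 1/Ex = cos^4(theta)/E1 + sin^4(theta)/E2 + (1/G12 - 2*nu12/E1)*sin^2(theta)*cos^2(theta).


cos^4(15) = 0.870513, sin^4(15) = 0.004487, sin^2(15)*cos^2(15) = 0.0625
1/G12 - 2*nu12/E1 = 1/3 - 2*0.34/117 = 0.327521 GPa^-1
1/Ex = 0.870513/117 + 0.004487/5 + 0.327521*0.0625 = 0.0288078 GPa^-1
Ex = 34.71 GPa

34.71 GPa


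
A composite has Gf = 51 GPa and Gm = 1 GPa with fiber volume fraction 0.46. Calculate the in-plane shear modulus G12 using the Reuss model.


1/G12 = Vf/Gf + (1-Vf)/Gm = 0.46/51 + 0.54/1
G12 = 1.82 GPa

1.82 GPa


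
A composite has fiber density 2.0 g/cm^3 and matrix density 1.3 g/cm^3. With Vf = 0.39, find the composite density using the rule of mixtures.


rho_c = rho_f*Vf + rho_m*(1-Vf) = 2.0*0.39 + 1.3*0.61 = 1.573 g/cm^3

1.573 g/cm^3


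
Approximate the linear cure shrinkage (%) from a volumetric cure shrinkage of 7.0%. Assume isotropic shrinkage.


Linear shrinkage ≈ vol_shrink/3 = 7.0/3 = 2.333%

2.333%


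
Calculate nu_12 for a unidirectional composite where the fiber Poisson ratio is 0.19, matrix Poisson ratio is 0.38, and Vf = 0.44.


nu_12 = nu_f*Vf + nu_m*(1-Vf) = 0.19*0.44 + 0.38*0.56 = 0.2964

0.2964


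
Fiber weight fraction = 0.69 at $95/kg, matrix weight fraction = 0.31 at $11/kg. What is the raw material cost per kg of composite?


Cost = cost_f*Wf + cost_m*Wm = 95*0.69 + 11*0.31 = $68.96/kg

$68.96/kg


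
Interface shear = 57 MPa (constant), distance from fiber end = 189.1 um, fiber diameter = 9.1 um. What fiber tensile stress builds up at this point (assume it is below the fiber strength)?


Force balance: sigma_f * (pi*d^2/4) = tau * (pi*d) * x  ->  sigma_f = 4 * tau * x / d
sigma_f = 4 * 57 * 189.1 / 9.1 = 4737.9 MPa

4737.9 MPa


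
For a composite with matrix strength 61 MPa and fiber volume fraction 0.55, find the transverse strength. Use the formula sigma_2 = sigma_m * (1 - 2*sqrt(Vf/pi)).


factor = 1 - 2*sqrt(0.55/pi) = 0.1632
sigma_2 = 61 * 0.1632 = 9.95 MPa

9.95 MPa


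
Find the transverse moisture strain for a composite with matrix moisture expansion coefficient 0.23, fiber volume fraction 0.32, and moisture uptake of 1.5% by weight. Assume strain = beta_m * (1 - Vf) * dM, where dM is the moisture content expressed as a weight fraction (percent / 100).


dM = 1.5/100 = 0.015
strain = beta_m * (1-Vf) * dM = 0.23 * 0.68 * 0.015 = 0.002346

0.002346


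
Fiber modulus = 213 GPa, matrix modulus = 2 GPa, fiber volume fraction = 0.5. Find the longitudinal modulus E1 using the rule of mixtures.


E1 = Ef*Vf + Em*(1-Vf) = 213*0.5 + 2*0.5 = 107.5 GPa

107.5 GPa


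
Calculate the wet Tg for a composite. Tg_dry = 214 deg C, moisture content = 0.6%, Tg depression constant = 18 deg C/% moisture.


Tg_wet = Tg_dry - k*moisture = 214 - 18*0.6 = 203.2 deg C

203.2 deg C


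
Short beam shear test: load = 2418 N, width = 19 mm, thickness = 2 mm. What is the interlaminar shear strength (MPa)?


ILSS = 3F/(4bh) = 3*2418/(4*19*2) = 47.72 MPa

47.72 MPa


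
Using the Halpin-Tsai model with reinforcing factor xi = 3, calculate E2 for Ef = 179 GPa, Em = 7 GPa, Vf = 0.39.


eta = (Ef/Em - 1)/(Ef/Em + xi) = (25.5714 - 1)/(25.5714 + 3) = 0.86
E2 = Em*(1+xi*eta*Vf)/(1-eta*Vf) = 21.13 GPa

21.13 GPa


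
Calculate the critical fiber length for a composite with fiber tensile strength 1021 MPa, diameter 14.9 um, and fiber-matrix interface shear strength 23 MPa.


Lc = sigma_f * d / (2 * tau_i) = 1021 * 14.9 / (2 * 23) = 330.7 um

330.7 um


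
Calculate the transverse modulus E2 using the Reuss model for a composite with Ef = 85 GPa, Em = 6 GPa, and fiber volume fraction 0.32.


1/E2 = Vf/Ef + (1-Vf)/Em = 0.32/85 + 0.68/6
E2 = 8.54 GPa

8.54 GPa


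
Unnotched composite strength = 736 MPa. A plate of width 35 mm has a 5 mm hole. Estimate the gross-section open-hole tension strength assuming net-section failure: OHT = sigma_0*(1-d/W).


OHT = sigma_0*(1-d/W) = 736*(1-5/35) = 630.9 MPa

630.9 MPa


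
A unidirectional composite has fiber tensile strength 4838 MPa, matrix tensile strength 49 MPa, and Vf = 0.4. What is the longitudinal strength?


sigma_1 = sigma_f*Vf + sigma_m*(1-Vf) = 4838*0.4 + 49*0.6 = 1964.6 MPa

1964.6 MPa


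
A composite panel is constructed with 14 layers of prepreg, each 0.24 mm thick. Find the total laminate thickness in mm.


h = n * t_ply = 14 * 0.24 = 3.36 mm

3.36 mm


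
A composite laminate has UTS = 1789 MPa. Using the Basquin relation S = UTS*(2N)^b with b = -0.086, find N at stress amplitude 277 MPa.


N = 0.5 * (S/UTS)^(1/b) = 0.5 * (277/1789)^(1/-0.086) = 1.3155e+09 cycles

1.3155e+09 cycles


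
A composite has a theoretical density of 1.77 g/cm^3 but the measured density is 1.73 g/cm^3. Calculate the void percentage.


Void% = (rho_theo - rho_actual)/rho_theo * 100 = (1.77 - 1.73)/1.77 * 100 = 2.26%

2.26%


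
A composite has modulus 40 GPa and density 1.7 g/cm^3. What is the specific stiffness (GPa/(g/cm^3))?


Specific stiffness = E/rho = 40/1.7 = 23.5 GPa/(g/cm^3)

23.5 GPa/(g/cm^3)


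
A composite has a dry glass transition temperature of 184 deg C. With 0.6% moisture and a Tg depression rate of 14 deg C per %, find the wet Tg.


Tg_wet = Tg_dry - k*moisture = 184 - 14*0.6 = 175.6 deg C

175.6 deg C


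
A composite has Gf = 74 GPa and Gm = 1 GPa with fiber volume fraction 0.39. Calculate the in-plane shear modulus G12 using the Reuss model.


1/G12 = Vf/Gf + (1-Vf)/Gm = 0.39/74 + 0.61/1
G12 = 1.63 GPa

1.63 GPa


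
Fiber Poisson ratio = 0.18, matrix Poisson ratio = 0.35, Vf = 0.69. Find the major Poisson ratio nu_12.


nu_12 = nu_f*Vf + nu_m*(1-Vf) = 0.18*0.69 + 0.35*0.31 = 0.2327

0.2327


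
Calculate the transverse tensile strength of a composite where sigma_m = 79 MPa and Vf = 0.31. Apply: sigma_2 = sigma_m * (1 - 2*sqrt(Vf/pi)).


factor = 1 - 2*sqrt(0.31/pi) = 0.3717
sigma_2 = 79 * 0.3717 = 29.37 MPa

29.37 MPa


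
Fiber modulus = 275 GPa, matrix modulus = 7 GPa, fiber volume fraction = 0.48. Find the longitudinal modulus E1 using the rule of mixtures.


E1 = Ef*Vf + Em*(1-Vf) = 275*0.48 + 7*0.52 = 135.64 GPa

135.64 GPa


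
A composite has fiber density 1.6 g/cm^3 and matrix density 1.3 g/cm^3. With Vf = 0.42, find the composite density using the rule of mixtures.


rho_c = rho_f*Vf + rho_m*(1-Vf) = 1.6*0.42 + 1.3*0.58 = 1.426 g/cm^3

1.426 g/cm^3


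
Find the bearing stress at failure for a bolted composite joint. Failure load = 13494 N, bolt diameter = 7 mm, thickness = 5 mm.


sigma_br = F/(d*h) = 13494/(7*5) = 385.5 MPa

385.5 MPa


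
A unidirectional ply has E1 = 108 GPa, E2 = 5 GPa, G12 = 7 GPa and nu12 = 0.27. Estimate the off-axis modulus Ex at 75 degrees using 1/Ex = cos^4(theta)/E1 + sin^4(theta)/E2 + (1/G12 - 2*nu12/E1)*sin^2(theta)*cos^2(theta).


cos^4(75) = 0.004487, sin^4(75) = 0.870513, sin^2(75)*cos^2(75) = 0.0625
1/G12 - 2*nu12/E1 = 1/7 - 2*0.27/108 = 0.137857 GPa^-1
1/Ex = 0.004487/108 + 0.870513/5 + 0.137857*0.0625 = 0.1827602 GPa^-1
Ex = 5.47 GPa

5.47 GPa


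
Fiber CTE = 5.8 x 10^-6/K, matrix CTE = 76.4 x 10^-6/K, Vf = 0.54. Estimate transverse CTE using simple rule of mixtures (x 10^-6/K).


alpha_2 = alpha_f*Vf + alpha_m*(1-Vf) = 5.8*0.54 + 76.4*0.46 = 38.3 x 10^-6/K

38.3 x 10^-6/K


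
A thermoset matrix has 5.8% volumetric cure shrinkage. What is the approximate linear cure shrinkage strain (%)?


Linear shrinkage ≈ vol_shrink/3 = 5.8/3 = 1.933%

1.933%


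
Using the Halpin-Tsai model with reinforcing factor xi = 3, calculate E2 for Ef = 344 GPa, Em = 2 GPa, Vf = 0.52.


eta = (Ef/Em - 1)/(Ef/Em + xi) = (172.0 - 1)/(172.0 + 3) = 0.9771
E2 = Em*(1+xi*eta*Vf)/(1-eta*Vf) = 10.26 GPa

10.26 GPa


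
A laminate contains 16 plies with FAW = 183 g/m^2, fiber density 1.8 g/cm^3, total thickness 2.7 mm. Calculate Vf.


Vf = n * FAW / (rho_f * h * 1000) = 16 * 183 / (1.8 * 2.7 * 1000) = 0.6025

0.6025


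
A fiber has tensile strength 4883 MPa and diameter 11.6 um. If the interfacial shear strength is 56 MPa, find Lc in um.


Lc = sigma_f * d / (2 * tau_i) = 4883 * 11.6 / (2 * 56) = 505.7 um

505.7 um


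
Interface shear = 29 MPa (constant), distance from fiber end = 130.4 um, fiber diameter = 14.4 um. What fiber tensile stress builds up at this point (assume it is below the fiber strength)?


Force balance: sigma_f * (pi*d^2/4) = tau * (pi*d) * x  ->  sigma_f = 4 * tau * x / d
sigma_f = 4 * 29 * 130.4 / 14.4 = 1050.4 MPa

1050.4 MPa


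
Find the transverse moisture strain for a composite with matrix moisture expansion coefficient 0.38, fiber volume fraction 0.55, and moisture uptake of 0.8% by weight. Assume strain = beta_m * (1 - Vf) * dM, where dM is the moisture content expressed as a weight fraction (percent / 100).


dM = 0.8/100 = 0.008
strain = beta_m * (1-Vf) * dM = 0.38 * 0.45 * 0.008 = 0.001368

0.001368


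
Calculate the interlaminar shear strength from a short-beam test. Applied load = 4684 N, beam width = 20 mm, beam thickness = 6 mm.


ILSS = 3F/(4bh) = 3*4684/(4*20*6) = 29.28 MPa

29.28 MPa


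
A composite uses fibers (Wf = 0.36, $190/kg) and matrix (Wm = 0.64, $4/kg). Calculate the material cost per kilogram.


Cost = cost_f*Wf + cost_m*Wm = 190*0.36 + 4*0.64 = $70.96/kg

$70.96/kg


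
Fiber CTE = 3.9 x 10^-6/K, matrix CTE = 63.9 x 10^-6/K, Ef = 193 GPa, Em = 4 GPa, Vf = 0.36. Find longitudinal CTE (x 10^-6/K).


E1 = Ef*Vf + Em*(1-Vf) = 72.04
alpha_1 = (alpha_f*Ef*Vf + alpha_m*Em*(1-Vf))/E1 = 6.03 x 10^-6/K

6.03 x 10^-6/K


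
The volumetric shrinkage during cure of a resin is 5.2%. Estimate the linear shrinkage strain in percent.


Linear shrinkage ≈ vol_shrink/3 = 5.2/3 = 1.733%

1.733%


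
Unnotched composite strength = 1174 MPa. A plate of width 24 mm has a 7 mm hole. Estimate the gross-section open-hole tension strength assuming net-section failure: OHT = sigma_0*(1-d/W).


OHT = sigma_0*(1-d/W) = 1174*(1-7/24) = 831.6 MPa

831.6 MPa


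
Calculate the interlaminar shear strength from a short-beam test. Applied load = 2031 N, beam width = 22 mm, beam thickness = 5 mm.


ILSS = 3F/(4bh) = 3*2031/(4*22*5) = 13.85 MPa

13.85 MPa


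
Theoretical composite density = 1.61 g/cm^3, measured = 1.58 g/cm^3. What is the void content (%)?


Void% = (rho_theo - rho_actual)/rho_theo * 100 = (1.61 - 1.58)/1.61 * 100 = 1.86%

1.86%


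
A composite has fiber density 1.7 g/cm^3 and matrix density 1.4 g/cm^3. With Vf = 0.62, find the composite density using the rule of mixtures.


rho_c = rho_f*Vf + rho_m*(1-Vf) = 1.7*0.62 + 1.4*0.38 = 1.586 g/cm^3

1.586 g/cm^3


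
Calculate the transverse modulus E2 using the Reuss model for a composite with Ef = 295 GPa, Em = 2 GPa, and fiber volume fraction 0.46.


1/E2 = Vf/Ef + (1-Vf)/Em = 0.46/295 + 0.54/2
E2 = 3.68 GPa

3.68 GPa


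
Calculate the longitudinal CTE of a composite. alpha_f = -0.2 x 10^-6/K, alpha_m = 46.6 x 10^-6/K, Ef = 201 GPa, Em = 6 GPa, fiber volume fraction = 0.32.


E1 = Ef*Vf + Em*(1-Vf) = 68.4
alpha_1 = (alpha_f*Ef*Vf + alpha_m*Em*(1-Vf))/E1 = 2.59 x 10^-6/K

2.59 x 10^-6/K


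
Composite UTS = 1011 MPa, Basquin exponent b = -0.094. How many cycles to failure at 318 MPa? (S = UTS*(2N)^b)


N = 0.5 * (S/UTS)^(1/b) = 0.5 * (318/1011)^(1/-0.094) = 110367.8859 cycles

110367.8859 cycles


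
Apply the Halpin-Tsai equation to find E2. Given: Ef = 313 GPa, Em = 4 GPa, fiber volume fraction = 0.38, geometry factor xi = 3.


eta = (Ef/Em - 1)/(Ef/Em + xi) = (78.25 - 1)/(78.25 + 3) = 0.9508
E2 = Em*(1+xi*eta*Vf)/(1-eta*Vf) = 13.05 GPa

13.05 GPa


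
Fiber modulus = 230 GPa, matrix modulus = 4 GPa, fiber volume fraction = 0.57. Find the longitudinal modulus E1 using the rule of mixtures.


E1 = Ef*Vf + Em*(1-Vf) = 230*0.57 + 4*0.43 = 132.82 GPa

132.82 GPa


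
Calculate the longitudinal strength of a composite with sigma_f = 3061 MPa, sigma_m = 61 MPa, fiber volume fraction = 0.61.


sigma_1 = sigma_f*Vf + sigma_m*(1-Vf) = 3061*0.61 + 61*0.39 = 1891.0 MPa

1891.0 MPa


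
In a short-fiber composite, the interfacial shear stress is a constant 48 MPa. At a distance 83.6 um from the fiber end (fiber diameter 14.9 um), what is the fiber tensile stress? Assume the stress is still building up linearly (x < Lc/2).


Force balance: sigma_f * (pi*d^2/4) = tau * (pi*d) * x  ->  sigma_f = 4 * tau * x / d
sigma_f = 4 * 48 * 83.6 / 14.9 = 1077.3 MPa

1077.3 MPa


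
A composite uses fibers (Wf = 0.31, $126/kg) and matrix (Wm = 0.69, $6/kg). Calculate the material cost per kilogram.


Cost = cost_f*Wf + cost_m*Wm = 126*0.31 + 6*0.69 = $43.2/kg

$43.2/kg


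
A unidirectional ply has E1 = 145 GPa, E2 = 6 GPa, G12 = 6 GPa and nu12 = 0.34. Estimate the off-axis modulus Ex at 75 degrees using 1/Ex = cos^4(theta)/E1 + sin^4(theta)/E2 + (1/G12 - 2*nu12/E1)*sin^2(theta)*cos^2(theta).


cos^4(75) = 0.004487, sin^4(75) = 0.870513, sin^2(75)*cos^2(75) = 0.0625
1/G12 - 2*nu12/E1 = 1/6 - 2*0.34/145 = 0.161977 GPa^-1
1/Ex = 0.004487/145 + 0.870513/6 + 0.161977*0.0625 = 0.15524 GPa^-1
Ex = 6.44 GPa

6.44 GPa


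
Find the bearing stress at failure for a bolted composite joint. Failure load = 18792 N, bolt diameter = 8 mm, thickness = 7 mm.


sigma_br = F/(d*h) = 18792/(8*7) = 335.6 MPa

335.6 MPa


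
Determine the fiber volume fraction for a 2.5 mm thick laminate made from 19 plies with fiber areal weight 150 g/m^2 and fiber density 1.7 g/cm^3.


Vf = n * FAW / (rho_f * h * 1000) = 19 * 150 / (1.7 * 2.5 * 1000) = 0.6706

0.6706


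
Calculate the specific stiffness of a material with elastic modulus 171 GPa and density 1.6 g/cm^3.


Specific stiffness = E/rho = 171/1.6 = 106.9 GPa/(g/cm^3)

106.9 GPa/(g/cm^3)


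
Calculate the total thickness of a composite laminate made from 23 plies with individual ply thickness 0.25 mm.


h = n * t_ply = 23 * 0.25 = 5.75 mm

5.75 mm


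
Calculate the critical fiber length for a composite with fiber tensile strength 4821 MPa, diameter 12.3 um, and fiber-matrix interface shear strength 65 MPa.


Lc = sigma_f * d / (2 * tau_i) = 4821 * 12.3 / (2 * 65) = 456.1 um

456.1 um


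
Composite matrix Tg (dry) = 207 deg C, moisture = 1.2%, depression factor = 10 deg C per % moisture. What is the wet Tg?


Tg_wet = Tg_dry - k*moisture = 207 - 10*1.2 = 195.0 deg C

195.0 deg C


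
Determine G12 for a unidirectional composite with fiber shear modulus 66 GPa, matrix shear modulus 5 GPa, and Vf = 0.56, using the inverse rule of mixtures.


1/G12 = Vf/Gf + (1-Vf)/Gm = 0.56/66 + 0.44/5
G12 = 10.36 GPa

10.36 GPa


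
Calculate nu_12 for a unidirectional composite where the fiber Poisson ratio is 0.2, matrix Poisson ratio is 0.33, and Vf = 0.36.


nu_12 = nu_f*Vf + nu_m*(1-Vf) = 0.2*0.36 + 0.33*0.64 = 0.2832

0.2832


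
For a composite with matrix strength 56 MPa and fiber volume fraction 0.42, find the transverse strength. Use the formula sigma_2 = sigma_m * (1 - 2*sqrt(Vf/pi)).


factor = 1 - 2*sqrt(0.42/pi) = 0.2687
sigma_2 = 56 * 0.2687 = 15.05 MPa

15.05 MPa


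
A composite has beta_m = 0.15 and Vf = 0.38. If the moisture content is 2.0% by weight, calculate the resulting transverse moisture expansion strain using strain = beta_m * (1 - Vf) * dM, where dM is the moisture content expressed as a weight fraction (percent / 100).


dM = 2.0/100 = 0.02
strain = beta_m * (1-Vf) * dM = 0.15 * 0.62 * 0.02 = 0.00186

0.00186


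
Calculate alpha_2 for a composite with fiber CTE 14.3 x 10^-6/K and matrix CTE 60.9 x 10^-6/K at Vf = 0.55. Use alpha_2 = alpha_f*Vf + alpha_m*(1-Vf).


alpha_2 = alpha_f*Vf + alpha_m*(1-Vf) = 14.3*0.55 + 60.9*0.45 = 35.3 x 10^-6/K

35.3 x 10^-6/K


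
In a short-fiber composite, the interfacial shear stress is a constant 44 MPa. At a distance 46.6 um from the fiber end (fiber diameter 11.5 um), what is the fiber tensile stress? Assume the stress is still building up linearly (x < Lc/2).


Force balance: sigma_f * (pi*d^2/4) = tau * (pi*d) * x  ->  sigma_f = 4 * tau * x / d
sigma_f = 4 * 44 * 46.6 / 11.5 = 713.2 MPa

713.2 MPa


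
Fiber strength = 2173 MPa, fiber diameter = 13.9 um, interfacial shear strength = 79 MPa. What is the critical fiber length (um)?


Lc = sigma_f * d / (2 * tau_i) = 2173 * 13.9 / (2 * 79) = 191.2 um

191.2 um


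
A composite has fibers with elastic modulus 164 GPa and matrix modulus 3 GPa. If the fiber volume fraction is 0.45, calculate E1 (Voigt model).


E1 = Ef*Vf + Em*(1-Vf) = 164*0.45 + 3*0.55 = 75.45 GPa

75.45 GPa


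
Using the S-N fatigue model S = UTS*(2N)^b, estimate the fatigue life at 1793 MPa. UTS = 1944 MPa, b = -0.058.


N = 0.5 * (S/UTS)^(1/b) = 0.5 * (1793/1944)^(1/-0.058) = 2.0157 cycles

2.0157 cycles
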